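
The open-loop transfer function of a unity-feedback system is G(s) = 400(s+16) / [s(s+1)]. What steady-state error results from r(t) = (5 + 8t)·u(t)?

The open loop has one pole at the origin → type 1 system. Treating each term separately:
  • 5: tracked with zero error.
  • 8t: e_ss = 8/K_v with K_v=6400 → 1/800.
Total e_ss = 1/800.

1/800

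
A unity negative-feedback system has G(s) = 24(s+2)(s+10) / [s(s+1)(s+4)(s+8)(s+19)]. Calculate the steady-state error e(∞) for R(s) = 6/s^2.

G(s) has one factor of s in the denominator, so the system is type 1.
K_v = lim_{s→0} s·G(s) = 24·2·10 / (1·4·8·19) = 15/19.
e_ss = 6/K_v = 6/(15/19) = 7.6.

7.6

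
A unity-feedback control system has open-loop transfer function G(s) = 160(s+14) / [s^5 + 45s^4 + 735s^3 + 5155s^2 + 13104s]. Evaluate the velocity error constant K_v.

Factoring s from the denominator leaves a polynomial with constant term 13104, so the system is type 1.
K_v = lim_{s→0} s·G(s) = 160·14 / 13104 = 20/117.

20/117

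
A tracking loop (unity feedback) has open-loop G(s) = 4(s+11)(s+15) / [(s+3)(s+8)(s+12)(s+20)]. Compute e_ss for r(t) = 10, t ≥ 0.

System type = 0 (no poles at s=0).
K_p = lim_{s→0} G(s) = 4·11·15 / (3·8·12·20) = 11/96.
e_ss = 10/(1 + K_p) = 10/(107/96) = 960/107.

960/107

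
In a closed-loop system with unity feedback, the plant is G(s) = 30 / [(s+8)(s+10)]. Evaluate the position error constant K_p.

The open loop has no poles at the origin → type 0 system.
K_p = lim_{s→0} G(s) = 30 / (8·10) = 0.375.

0.375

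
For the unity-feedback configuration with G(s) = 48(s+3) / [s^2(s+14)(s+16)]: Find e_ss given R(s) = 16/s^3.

Two free integrators in G(s): this is a type 2 system.
K_a = lim_{s→0} s^2·G(s) = 48·3 / (14·16) = 9/14.
r(t) = 8t^2 gives R(s) = 16/s^3.
e_ss = 16/K_a = 16/(9/14) = 224/9.

224/9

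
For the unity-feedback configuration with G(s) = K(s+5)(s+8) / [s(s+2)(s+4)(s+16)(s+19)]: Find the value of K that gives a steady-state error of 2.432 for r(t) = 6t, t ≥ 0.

150

System type = 1 (one pole at s=0).
K_v = lim_{s→0} s·G(s) = K·5·8 / (2·4·16·19) = (5/304)·K.
e_ss = 6/K_v = 2.432 ⇒ K_v = 375/152 ⇒ K = (375/152)/(5/304) = 150.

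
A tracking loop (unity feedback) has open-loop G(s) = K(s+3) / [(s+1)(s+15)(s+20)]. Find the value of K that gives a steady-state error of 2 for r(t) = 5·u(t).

No free integrators in G(s): this is a type 0 system.
K_p = lim_{s→0} G(s) = K·3 / (1·15·20) = 0.01·K.
e_ss = 5/(1 + K_p) = 2 ⇒ 1 + 0.01·K = 2.5 ⇒ K = 150.

150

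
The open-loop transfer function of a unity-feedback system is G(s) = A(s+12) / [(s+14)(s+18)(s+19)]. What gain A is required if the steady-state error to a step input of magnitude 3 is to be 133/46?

15

G(s) has no factors of s in the denominator, so the system is type 0.
K_p = lim_{s→0} G(s) = A·12 / (14·18·19) = (1/399)·A.
e_ss = 3/(1 + K_p) = 133/46 ⇒ 1 + (1/399)·A = 138/133 ⇒ A = 15.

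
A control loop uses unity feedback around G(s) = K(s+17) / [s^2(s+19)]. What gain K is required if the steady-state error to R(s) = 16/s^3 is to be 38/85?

G(s) has two factors of s in the denominator, so the system is type 2.
K_a = lim_{s→0} s^2·G(s) = K·17 / (19) = (17/19)·K.
e_ss = 16/K_a = 38/85 ⇒ K_a = 680/19 ⇒ K = (680/19)/(17/19) = 40.

40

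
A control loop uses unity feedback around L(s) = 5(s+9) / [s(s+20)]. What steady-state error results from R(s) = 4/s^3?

The open loop has one pole at the origin → type 1 system.
K_a = lim_{s→0} s^2·L(s) = 0; the steady-state error to this parabolic input grows without bound.

infinity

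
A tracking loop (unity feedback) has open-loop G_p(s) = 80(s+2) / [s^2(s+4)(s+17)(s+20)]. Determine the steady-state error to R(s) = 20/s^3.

System type = 2 (two poles at s=0).
K_a = lim_{s→0} s^2·G_p(s) = 80·2 / (4·17·20) = 2/17.
r(t) = 10t^2 gives R(s) = 20/s^3.
e_ss = 20/K_a = 20/(2/17) = 170.

170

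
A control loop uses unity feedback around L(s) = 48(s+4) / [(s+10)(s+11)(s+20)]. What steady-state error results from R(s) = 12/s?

3300/299

L(s) has no factors of s in the denominator, so the system is type 0.
K_p = lim_{s→0} L(s) = 48·4 / (10·11·20) = 24/275.
e_ss = 12/(1 + K_p) = 12/(299/275) = 3300/299.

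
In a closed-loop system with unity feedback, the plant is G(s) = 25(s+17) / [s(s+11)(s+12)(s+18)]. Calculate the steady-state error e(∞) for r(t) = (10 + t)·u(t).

2376/425

System type = 1 (one pole at s=0). Treating each term separately:
  • 10: tracked with zero error.
  • t: e_ss = 1/K_v with K_v=425/2376 → 2376/425.
Total e_ss = 2376/425.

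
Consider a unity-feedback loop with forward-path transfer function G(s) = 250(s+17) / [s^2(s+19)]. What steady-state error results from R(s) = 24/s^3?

Two free integrators in G(s): this is a type 2 system.
K_a = lim_{s→0} s^2·G(s) = 250·17 / (19) = 4250/19.
r(t) = 12t^2 gives R(s) = 24/s^3.
e_ss = 24/K_a = 24/(4250/19) = 228/2125.

228/2125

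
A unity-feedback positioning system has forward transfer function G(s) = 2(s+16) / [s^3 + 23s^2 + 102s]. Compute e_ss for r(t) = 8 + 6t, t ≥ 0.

19.125

Lowest-order denominator term is 102s, so the open loop has 1 pole at the origin → type 1 system. By superposition:
  • 8: tracked with zero error.
  • 6t: e_ss = 6/K_v with K_v=16/51 → 19.125.
Total e_ss = 19.125.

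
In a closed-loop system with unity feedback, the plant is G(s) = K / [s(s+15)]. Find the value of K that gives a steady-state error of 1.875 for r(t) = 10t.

80

G(s) has one factor of s in the denominator, so the system is type 1.
K_v = lim_{s→0} s·G(s) = K / (15) = (1/15)·K.
e_ss = 10/K_v = 1.875 ⇒ K_v = 16/3 ⇒ K = (16/3)/(1/15) = 80.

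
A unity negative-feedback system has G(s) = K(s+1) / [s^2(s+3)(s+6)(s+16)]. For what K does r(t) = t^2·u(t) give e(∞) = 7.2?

80

The open loop has two poles at the origin → type 2 system.
K_a = lim_{s→0} s^2·G(s) = K·1 / (3·6·16) = (1/288)·K.
e_ss = 2/K_a = 7.2 ⇒ K_a = 5/18 ⇒ K = (5/18)/(1/288) = 80.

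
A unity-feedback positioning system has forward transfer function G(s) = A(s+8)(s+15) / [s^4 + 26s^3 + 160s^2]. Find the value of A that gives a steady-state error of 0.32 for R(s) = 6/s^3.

25

Factoring s^2 from the denominator leaves a polynomial with constant term 160, so the system is type 2.
K_a = lim_{s→0} s^2·G(s) = A·8·15 / 160 = 0.75·A.
e_ss = 6/K_a = 0.32 ⇒ K_a = 18.75 ⇒ A = 18.75/0.75 = 25.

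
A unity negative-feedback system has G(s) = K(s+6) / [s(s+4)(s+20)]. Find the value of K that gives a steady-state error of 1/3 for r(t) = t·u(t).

40

The open loop has one pole at the origin → type 1 system.
K_v = lim_{s→0} s·G(s) = K·6 / (4·20) = 0.075·K.
e_ss = 1/K_v = 1/3 ⇒ K_v = 3 ⇒ K = 3/0.075 = 40.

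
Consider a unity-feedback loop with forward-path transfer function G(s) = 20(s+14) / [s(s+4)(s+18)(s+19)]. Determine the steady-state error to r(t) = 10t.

System type = 1 (one pole at s=0).
K_v = lim_{s→0} s·G(s) = 20·14 / (4·18·19) = 35/171.
e_ss = 10/K_v = 10/(35/171) = 342/7.

342/7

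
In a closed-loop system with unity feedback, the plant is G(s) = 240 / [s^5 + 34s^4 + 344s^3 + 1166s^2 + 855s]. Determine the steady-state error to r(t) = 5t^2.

infinity

The denominator has no term below 855s — 1 pole at s=0, type 1.
For a type-1 system K_a = 0, so e_ss to a parabolic input is unbounded.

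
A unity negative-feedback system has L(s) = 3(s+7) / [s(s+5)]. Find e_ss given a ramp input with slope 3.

System type = 1 (one pole at s=0).
K_v = lim_{s→0} s·L(s) = 3·7 / (5) = 4.2.
e_ss = 3/K_v = 3/4.2 = 5/7.

5/7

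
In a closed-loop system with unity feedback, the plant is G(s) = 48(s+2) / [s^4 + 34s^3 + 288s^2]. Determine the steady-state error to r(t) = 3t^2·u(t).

The denominator has no term below 288s^2 — 2 poles at s=0, type 2.
K_a = lim_{s→0} s^2·G(s) = 48·2 / 288 = 1/3.
r(t) = 3t^2 gives R(s) = 6/s^3.
e_ss = 6/K_a = 6/(1/3) = 18.

18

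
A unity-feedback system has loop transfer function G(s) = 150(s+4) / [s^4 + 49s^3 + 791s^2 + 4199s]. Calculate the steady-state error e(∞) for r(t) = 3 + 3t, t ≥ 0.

20.995

Lowest-order denominator term is 4199s, so the open loop has 1 pole at the origin → type 1 system. Treating each term separately:
  • 3: tracked with zero error.
  • 3t: e_ss = 3/K_v with K_v=600/4199 → 20.995.
Total e_ss = 20.995.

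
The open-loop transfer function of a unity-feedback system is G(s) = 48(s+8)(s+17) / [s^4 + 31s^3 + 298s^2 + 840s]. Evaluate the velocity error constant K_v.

272/35

Factoring s from the denominator leaves a polynomial with constant term 840, so the system is type 1.
K_v = lim_{s→0} s·G(s) = 48·8·17 / 840 = 272/35.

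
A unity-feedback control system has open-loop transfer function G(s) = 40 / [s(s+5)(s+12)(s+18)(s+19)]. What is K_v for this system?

1/513

The open loop has one pole at the origin → type 1 system.
K_v = lim_{s→0} s·G(s) = 40 / (5·12·18·19) = 1/513.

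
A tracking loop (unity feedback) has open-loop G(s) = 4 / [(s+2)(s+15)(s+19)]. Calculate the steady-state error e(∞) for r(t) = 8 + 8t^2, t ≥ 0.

infinity

The open loop has no poles at the origin → type 0 system. By superposition:
  • 8: e_ss = 8/(1+K_p) with K_p=2/285 → 2280/287.
  • 8t^2: a type-0 system cannot track it, e_ss → ∞.
The unbounded component dominates.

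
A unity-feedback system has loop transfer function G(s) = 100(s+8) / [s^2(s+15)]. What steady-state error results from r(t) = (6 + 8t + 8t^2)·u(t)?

G(s) has two factors of s in the denominator, so the system is type 2. Treating each term separately:
  • 6: tracked with zero error.
  • 8t: tracked with zero error.
  • 8t^2: e_ss = 16/K_a with K_a=160/3 → 0.3.
Total e_ss = 0.3.

0.3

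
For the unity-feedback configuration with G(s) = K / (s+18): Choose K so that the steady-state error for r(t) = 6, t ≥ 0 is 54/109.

The open loop has no poles at the origin → type 0 system.
K_p = lim_{s→0} G(s) = K / (18) = (1/18)·K.
e_ss = 6/(1 + K_p) = 54/109 ⇒ 1 + (1/18)·K = 109/9 ⇒ K = 200.

200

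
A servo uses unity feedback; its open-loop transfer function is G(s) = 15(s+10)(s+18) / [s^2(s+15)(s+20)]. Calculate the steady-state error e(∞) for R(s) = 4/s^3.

G(s) has two factors of s in the denominator, so the system is type 2.
K_a = lim_{s→0} s^2·G(s) = 15·10·18 / (15·20) = 9.
r(t) = 2t^2 gives R(s) = 4/s^3.
e_ss = 4/K_a = 4/9.

4/9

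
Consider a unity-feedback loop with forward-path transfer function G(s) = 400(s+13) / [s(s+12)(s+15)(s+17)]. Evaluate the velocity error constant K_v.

260/153

One free integrator in G(s): this is a type 1 system.
K_v = lim_{s→0} s·G(s) = 400·13 / (12·15·17) = 260/153.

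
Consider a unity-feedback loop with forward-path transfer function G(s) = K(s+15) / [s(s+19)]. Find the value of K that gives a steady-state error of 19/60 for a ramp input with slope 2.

G(s) has one factor of s in the denominator, so the system is type 1.
K_v = lim_{s→0} s·G(s) = K·15 / (19) = (15/19)·K.
e_ss = 2/K_v = 19/60 ⇒ K_v = 120/19 ⇒ K = (120/19)/(15/19) = 8.

8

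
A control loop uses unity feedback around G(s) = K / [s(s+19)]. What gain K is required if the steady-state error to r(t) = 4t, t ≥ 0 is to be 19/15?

60

G(s) has one factor of s in the denominator, so the system is type 1.
K_v = lim_{s→0} s·G(s) = K / (19) = (1/19)·K.
e_ss = 4/K_v = 19/15 ⇒ K_v = 60/19 ⇒ K = (60/19)/(1/19) = 60.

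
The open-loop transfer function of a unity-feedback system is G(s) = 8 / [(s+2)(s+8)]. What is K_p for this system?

G(s) has no factors of s in the denominator, so the system is type 0.
K_p = lim_{s→0} G(s) = 8 / (2·8) = 0.5.

0.5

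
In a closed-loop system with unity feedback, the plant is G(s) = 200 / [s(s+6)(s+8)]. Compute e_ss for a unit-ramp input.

0.24

The open loop has one pole at the origin → type 1 system.
K_v = lim_{s→0} s·G(s) = 200 / (6·8) = 25/6.
e_ss = 1/K_v = 1/(25/6) = 0.24.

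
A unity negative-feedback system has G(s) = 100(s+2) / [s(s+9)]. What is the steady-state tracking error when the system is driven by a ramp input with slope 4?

0.18

One free integrator in G(s): this is a type 1 system.
K_v = lim_{s→0} s·G(s) = 100·2 / (9) = 200/9.
e_ss = 4/K_v = 4/(200/9) = 0.18.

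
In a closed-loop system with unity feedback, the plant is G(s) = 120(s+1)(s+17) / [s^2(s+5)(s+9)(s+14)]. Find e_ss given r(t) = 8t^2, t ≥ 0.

84/17

System type = 2 (two poles at s=0).
K_a = lim_{s→0} s^2·G(s) = 120·1·17 / (5·9·14) = 68/21.
r(t) = 8t^2 gives R(s) = 16/s^3.
e_ss = 16/K_a = 16/(68/21) = 84/17.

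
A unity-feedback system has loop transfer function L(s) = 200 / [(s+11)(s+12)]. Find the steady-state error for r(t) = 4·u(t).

132/83

No free integrators in L(s): this is a type 0 system.
K_p = lim_{s→0} L(s) = 200 / (11·12) = 50/33.
e_ss = 4/(1 + K_p) = 4/(83/33) = 132/83.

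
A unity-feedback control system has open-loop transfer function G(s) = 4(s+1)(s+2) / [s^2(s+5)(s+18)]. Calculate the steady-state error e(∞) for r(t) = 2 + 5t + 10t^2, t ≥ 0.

225

The open loop has two poles at the origin → type 2 system. Taking each input component in turn:
  • 2: tracked with zero error.
  • 5t: tracked with zero error.
  • 10t^2: e_ss = 20/K_a with K_a=4/45 → 225.
Total e_ss = 225.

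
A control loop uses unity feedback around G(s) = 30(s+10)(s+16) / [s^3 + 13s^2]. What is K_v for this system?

infinity

K_v = lim_{s→0} s·G(s); with 2 poles at the origin the limit diverges, so K_v = ∞.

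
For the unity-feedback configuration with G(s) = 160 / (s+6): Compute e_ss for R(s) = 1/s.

No free integrators in G(s): this is a type 0 system.
K_p = lim_{s→0} G(s) = 160 / (6) = 80/3.
e_ss = 1/(1 + K_p) = 1/(83/3) = 3/83.

3/83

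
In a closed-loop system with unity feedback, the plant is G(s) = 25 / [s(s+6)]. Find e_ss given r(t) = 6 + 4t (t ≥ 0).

System type = 1 (one pole at s=0). By superposition:
  • 6: tracked with zero error.
  • 4t: e_ss = 4/K_v with K_v=25/6 → 0.96.
Total e_ss = 0.96.

0.96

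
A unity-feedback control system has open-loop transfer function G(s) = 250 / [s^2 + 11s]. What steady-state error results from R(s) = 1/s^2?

Lowest-order denominator term is 11s, so the open loop has 1 pole at the origin → type 1 system.
K_v = lim_{s→0} s·G(s) = 250 / 11 = 250/11.
e_ss = 1/K_v = 1/(250/11) = 0.044.

0.044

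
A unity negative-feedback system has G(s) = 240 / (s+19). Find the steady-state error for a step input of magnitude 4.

76/259

No free integrators in G(s): this is a type 0 system.
K_p = lim_{s→0} G(s) = 240 / (19) = 240/19.
e_ss = 4/(1 + K_p) = 4/(259/19) = 76/259.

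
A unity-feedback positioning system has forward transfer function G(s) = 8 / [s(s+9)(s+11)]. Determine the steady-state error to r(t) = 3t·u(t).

G(s) has one factor of s in the denominator, so the system is type 1.
K_v = lim_{s→0} s·G(s) = 8 / (9·11) = 8/99.
e_ss = 3/K_v = 3/(8/99) = 37.125.

37.125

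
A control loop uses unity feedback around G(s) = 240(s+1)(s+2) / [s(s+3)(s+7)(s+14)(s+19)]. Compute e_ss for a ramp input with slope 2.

System type = 1 (one pole at s=0).
K_v = lim_{s→0} s·G(s) = 240·1·2 / (3·7·14·19) = 80/931.
e_ss = 2/K_v = 2/(80/931) = 23.275.

23.275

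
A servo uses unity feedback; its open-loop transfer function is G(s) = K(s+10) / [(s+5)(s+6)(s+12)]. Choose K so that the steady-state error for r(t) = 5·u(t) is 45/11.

No free integrators in G(s): this is a type 0 system.
K_p = lim_{s→0} G(s) = K·10 / (5·6·12) = (1/36)·K.
e_ss = 5/(1 + K_p) = 45/11 ⇒ 1 + (1/36)·K = 11/9 ⇒ K = 8.

8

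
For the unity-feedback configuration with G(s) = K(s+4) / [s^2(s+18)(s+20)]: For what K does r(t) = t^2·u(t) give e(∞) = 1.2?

Two free integrators in G(s): this is a type 2 system.
K_a = lim_{s→0} s^2·G(s) = K·4 / (18·20) = (1/90)·K.
e_ss = 2/K_a = 1.2 ⇒ K_a = 5/3 ⇒ K = (5/3)/(1/90) = 150.

150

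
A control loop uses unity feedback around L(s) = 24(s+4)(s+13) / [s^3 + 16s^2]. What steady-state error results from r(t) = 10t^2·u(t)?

10/39

Lowest-order denominator term is 16s^2, so the open loop has 2 poles at the origin → type 2 system.
K_a = lim_{s→0} s^2·L(s) = 24·4·13 / 16 = 78.
r(t) = 10t^2 gives R(s) = 20/s^3.
e_ss = 20/K_a = 20/78 = 10/39.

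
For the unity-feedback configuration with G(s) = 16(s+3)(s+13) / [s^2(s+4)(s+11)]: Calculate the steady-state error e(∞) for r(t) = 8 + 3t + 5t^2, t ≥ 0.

55/78

System type = 2 (two poles at s=0). By superposition:
  • 8: tracked with zero error.
  • 3t: tracked with zero error.
  • 5t^2: e_ss = 10/K_a with K_a=156/11 → 55/78.
Total e_ss = 55/78.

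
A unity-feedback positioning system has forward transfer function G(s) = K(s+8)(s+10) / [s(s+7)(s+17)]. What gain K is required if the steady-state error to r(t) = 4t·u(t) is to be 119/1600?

One free integrator in G(s): this is a type 1 system.
K_v = lim_{s→0} s·G(s) = K·8·10 / (7·17) = (80/119)·K.
e_ss = 4/K_v = 119/1600 ⇒ K_v = 6400/119 ⇒ K = (6400/119)/(80/119) = 80.

80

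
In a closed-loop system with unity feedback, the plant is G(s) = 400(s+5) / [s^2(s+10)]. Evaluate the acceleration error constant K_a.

200

G(s) has two factors of s in the denominator, so the system is type 2.
K_a = lim_{s→0} s^2·G(s) = 400·5 / (10) = 200.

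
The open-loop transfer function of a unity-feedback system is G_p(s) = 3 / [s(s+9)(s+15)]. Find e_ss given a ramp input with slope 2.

G_p(s) has one factor of s in the denominator, so the system is type 1.
K_v = lim_{s→0} s·G_p(s) = 3 / (9·15) = 1/45.
e_ss = 2/K_v = 2/(1/45) = 90.

90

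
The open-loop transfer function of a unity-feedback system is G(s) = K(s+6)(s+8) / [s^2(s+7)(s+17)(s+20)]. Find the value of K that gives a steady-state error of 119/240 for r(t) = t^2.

200

System type = 2 (two poles at s=0).
K_a = lim_{s→0} s^2·G(s) = K·6·8 / (7·17·20) = (12/595)·K.
e_ss = 2/K_a = 119/240 ⇒ K_a = 480/119 ⇒ K = (480/119)/(12/595) = 200.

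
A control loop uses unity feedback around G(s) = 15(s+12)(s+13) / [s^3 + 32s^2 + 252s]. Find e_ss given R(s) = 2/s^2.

Factoring s from the denominator leaves a polynomial with constant term 252, so the system is type 1.
K_v = lim_{s→0} s·G(s) = 15·12·13 / 252 = 65/7.
e_ss = 2/K_v = 2/(65/7) = 14/65.

14/65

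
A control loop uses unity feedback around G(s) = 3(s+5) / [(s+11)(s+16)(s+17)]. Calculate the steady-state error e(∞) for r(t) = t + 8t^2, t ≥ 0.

System type = 0 (no poles at s=0). Taking each input component in turn:
  • t: a type-0 system cannot track it, e_ss → ∞.
  • 8t^2: a type-0 system cannot track it, e_ss → ∞.
The unbounded component dominates.

infinity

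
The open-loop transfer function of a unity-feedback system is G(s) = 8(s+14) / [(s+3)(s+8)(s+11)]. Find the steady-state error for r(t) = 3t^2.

infinity

G(s) has no factors of s in the denominator, so the system is type 0.
K_a = lim_{s→0} s^2·G(s) = 0; the steady-state error to this parabolic input grows without bound.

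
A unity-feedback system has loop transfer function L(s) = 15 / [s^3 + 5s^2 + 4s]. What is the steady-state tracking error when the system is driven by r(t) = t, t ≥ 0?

Factoring s from the denominator leaves a polynomial with constant term 4, so the system is type 1.
K_v = lim_{s→0} s·L(s) = 15 / 4 = 3.75.
e_ss = 1/K_v = 1/3.75 = 4/15.

4/15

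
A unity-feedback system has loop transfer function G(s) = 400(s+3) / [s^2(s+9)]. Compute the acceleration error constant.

Two free integrators in G(s): this is a type 2 system.
K_a = lim_{s→0} s^2·G(s) = 400·3 / (9) = 400/3.

400/3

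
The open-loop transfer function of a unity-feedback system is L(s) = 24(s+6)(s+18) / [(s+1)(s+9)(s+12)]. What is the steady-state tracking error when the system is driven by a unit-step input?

L(s) has no factors of s in the denominator, so the system is type 0.
K_p = lim_{s→0} L(s) = 24·6·18 / (1·9·12) = 24.
e_ss = 1/(1 + K_p) = 1/25 = 0.04.

0.04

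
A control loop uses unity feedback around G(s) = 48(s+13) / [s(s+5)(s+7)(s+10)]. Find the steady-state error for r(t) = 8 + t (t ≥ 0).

System type = 1 (one pole at s=0). By superposition:
  • 8: tracked with zero error.
  • t: e_ss = 1/K_v with K_v=312/175 → 175/312.
Total e_ss = 175/312.

175/312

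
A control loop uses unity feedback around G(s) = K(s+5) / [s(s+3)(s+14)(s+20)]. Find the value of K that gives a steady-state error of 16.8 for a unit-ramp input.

10

System type = 1 (one pole at s=0).
K_v = lim_{s→0} s·G(s) = K·5 / (3·14·20) = (1/168)·K.
e_ss = 1/K_v = 16.8 ⇒ K_v = 5/84 ⇒ K = (5/84)/(1/168) = 10.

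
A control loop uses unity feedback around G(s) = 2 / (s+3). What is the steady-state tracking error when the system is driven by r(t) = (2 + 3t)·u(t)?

infinity

System type = 0 (no poles at s=0). Taking each input component in turn:
  • 2: e_ss = 2/(1+K_p) with K_p=2/3 → 1.2.
  • 3t: a type-0 system cannot track it, e_ss → ∞.
The unbounded component dominates.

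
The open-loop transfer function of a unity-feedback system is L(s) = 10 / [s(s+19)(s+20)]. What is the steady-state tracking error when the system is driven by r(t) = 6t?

The open loop has one pole at the origin → type 1 system.
K_v = lim_{s→0} s·L(s) = 10 / (19·20) = 1/38.
e_ss = 6/K_v = 6/(1/38) = 228.

228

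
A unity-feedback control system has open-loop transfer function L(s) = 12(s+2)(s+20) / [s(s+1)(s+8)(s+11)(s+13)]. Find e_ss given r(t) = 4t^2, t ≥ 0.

infinity

One free integrator in L(s): this is a type 1 system.
For a type-1 system K_a = 0, so e_ss to a parabolic input is unbounded.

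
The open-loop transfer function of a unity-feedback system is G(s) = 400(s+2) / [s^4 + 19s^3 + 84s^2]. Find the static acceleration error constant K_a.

200/21

Lowest-order denominator term is 84s^2, so the open loop has 2 poles at the origin → type 2 system.
K_a = lim_{s→0} s^2·G(s) = 400·2 / 84 = 200/21.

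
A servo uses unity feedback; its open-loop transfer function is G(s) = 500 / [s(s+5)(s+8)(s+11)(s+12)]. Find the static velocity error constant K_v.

The open loop has one pole at the origin → type 1 system.
K_v = lim_{s→0} s·G(s) = 500 / (5·8·11·12) = 25/264.

25/264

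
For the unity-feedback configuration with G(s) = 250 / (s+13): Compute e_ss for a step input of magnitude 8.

System type = 0 (no poles at s=0).
K_p = lim_{s→0} G(s) = 250 / (13) = 250/13.
e_ss = 8/(1 + K_p) = 8/(263/13) = 104/263.

104/263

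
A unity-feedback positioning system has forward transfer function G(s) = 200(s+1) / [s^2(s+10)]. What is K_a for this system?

The open loop has two poles at the origin → type 2 system.
K_a = lim_{s→0} s^2·G(s) = 200·1 / (10) = 20.

20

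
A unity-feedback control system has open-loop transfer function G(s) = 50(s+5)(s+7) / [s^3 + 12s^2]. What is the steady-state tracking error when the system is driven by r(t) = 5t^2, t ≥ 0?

12/175

Lowest-order denominator term is 12s^2, so the open loop has 2 poles at the origin → type 2 system.
K_a = lim_{s→0} s^2·G(s) = 50·5·7 / 12 = 875/6.
r(t) = 5t^2 gives R(s) = 10/s^3.
e_ss = 10/K_a = 10/(875/6) = 12/175.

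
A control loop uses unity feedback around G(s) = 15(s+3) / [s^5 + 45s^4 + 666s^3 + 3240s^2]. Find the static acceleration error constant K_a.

1/72

The denominator has no term below 3240s^2 — 2 poles at s=0, type 2.
K_a = lim_{s→0} s^2·G(s) = 15·3 / 3240 = 1/72.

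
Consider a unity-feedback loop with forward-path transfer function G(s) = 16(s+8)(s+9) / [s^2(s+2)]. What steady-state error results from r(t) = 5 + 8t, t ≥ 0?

G(s) has two factors of s in the denominator, so the system is type 2. Taking each input component in turn:
  • 5: tracked with zero error.
  • 8t: tracked with zero error.
Total e_ss = 0.

0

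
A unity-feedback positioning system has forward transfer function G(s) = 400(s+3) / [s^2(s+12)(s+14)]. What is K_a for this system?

50/7

System type = 2 (two poles at s=0).
K_a = lim_{s→0} s^2·G(s) = 400·3 / (12·14) = 50/7.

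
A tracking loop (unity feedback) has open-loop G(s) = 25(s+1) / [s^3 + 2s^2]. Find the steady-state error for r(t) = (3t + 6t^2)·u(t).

Lowest-order denominator term is 2s^2, so the open loop has 2 poles at the origin → type 2 system. Taking each input component in turn:
  • 3t: tracked with zero error.
  • 6t^2: e_ss = 12/K_a with K_a=12.5 → 0.96.
Total e_ss = 0.96.

0.96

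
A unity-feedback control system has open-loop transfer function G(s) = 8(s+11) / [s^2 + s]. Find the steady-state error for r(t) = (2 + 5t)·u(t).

Factoring s from the denominator leaves a polynomial with constant term 1, so the system is type 1. Taking each input component in turn:
  • 2: tracked with zero error.
  • 5t: e_ss = 5/K_v with K_v=88 → 5/88.
Total e_ss = 5/88.

5/88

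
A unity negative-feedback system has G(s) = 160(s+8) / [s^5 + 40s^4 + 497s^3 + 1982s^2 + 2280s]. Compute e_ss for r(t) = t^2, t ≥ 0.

infinity

Factoring s from the denominator leaves a polynomial with constant term 2280, so the system is type 1.
K_a = lim_{s→0} s^2·G(s) = 0; the steady-state error to this parabolic input grows without bound.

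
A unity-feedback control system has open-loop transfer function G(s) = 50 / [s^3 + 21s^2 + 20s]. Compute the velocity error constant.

Factoring s from the denominator leaves a polynomial with constant term 20, so the system is type 1.
K_v = lim_{s→0} s·G(s) = 50 / 20 = 2.5.

2.5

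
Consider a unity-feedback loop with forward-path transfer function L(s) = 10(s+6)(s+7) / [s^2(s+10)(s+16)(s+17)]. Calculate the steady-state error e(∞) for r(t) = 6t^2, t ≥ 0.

544/7

System type = 2 (two poles at s=0).
K_a = lim_{s→0} s^2·L(s) = 10·6·7 / (10·16·17) = 21/136.
r(t) = 6t^2 gives R(s) = 12/s^3.
e_ss = 12/K_a = 12/(21/136) = 544/7.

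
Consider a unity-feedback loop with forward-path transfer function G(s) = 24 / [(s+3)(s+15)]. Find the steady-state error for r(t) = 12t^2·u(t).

infinity

System type = 0 (no poles at s=0).
K_a = lim_{s→0} s^2·G(s) = 0; the steady-state error to this parabolic input grows without bound.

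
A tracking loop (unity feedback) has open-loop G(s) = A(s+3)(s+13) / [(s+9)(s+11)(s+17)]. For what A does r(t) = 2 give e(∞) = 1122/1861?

System type = 0 (no poles at s=0).
K_p = lim_{s→0} G(s) = A·3·13 / (9·11·17) = (13/561)·A.
e_ss = 2/(1 + K_p) = 1122/1861 ⇒ 1 + (13/561)·A = 1861/561 ⇒ A = 100.

100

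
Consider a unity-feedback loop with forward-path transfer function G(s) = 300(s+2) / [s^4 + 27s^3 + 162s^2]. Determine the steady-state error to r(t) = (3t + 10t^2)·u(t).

5.4

The denominator has no term below 162s^2 — 2 poles at s=0, type 2. Treating each term separately:
  • 3t: tracked with zero error.
  • 10t^2: e_ss = 20/K_a with K_a=100/27 → 5.4.
Total e_ss = 5.4.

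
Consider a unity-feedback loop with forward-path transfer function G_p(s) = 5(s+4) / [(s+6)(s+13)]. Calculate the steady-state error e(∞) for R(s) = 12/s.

468/49

No free integrators in G_p(s): this is a type 0 system.
K_p = lim_{s→0} G_p(s) = 5·4 / (6·13) = 10/39.
e_ss = 12/(1 + K_p) = 12/(49/39) = 468/49.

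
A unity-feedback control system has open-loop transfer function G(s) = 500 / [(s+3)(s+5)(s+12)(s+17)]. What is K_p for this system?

System type = 0 (no poles at s=0).
K_p = lim_{s→0} G(s) = 500 / (3·5·12·17) = 25/153.

25/153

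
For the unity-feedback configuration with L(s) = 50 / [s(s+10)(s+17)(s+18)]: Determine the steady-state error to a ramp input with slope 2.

122.4

The open loop has one pole at the origin → type 1 system.
K_v = lim_{s→0} s·L(s) = 50 / (10·17·18) = 5/306.
e_ss = 2/K_v = 2/(5/306) = 122.4.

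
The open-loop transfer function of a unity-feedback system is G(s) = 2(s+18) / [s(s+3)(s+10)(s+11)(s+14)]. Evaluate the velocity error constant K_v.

The open loop has one pole at the origin → type 1 system.
K_v = lim_{s→0} s·G(s) = 2·18 / (3·10·11·14) = 3/385.

3/385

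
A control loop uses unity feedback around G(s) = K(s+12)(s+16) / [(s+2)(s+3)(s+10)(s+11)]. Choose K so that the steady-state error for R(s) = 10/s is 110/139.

The open loop has no poles at the origin → type 0 system.
K_p = lim_{s→0} G(s) = K·12·16 / (2·3·10·11) = (16/55)·K.
e_ss = 10/(1 + K_p) = 110/139 ⇒ 1 + (16/55)·K = 139/11 ⇒ K = 40.

40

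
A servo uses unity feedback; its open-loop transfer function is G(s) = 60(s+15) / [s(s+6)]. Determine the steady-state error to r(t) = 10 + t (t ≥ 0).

1/150

System type = 1 (one pole at s=0). By superposition:
  • 10: tracked with zero error.
  • t: e_ss = 1/K_v with K_v=150 → 1/150.
Total e_ss = 1/150.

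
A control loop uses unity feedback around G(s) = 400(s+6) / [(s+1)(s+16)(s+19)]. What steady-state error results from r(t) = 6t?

No free integrators in G(s): this is a type 0 system.
K_v = lim_{s→0} s·G(s) = 0; the steady-state error to this ramp input grows without bound.

infinity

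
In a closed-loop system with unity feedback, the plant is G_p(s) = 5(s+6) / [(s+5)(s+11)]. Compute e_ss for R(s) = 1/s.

G_p(s) has no factors of s in the denominator, so the system is type 0.
K_p = lim_{s→0} G_p(s) = 5·6 / (5·11) = 6/11.
e_ss = 1/(1 + K_p) = 1/(17/11) = 11/17.

11/17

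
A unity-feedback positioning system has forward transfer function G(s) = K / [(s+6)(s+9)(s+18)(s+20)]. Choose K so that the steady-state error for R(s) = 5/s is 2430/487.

40

G(s) has no factors of s in the denominator, so the system is type 0.
K_p = lim_{s→0} G(s) = K / (6·9·18·20) = (1/19440)·K.
e_ss = 5/(1 + K_p) = 2430/487 ⇒ 1 + (1/19440)·K = 487/486 ⇒ K = 40.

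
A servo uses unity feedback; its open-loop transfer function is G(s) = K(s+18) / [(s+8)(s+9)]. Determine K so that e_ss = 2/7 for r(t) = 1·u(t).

System type = 0 (no poles at s=0).
K_p = lim_{s→0} G(s) = K·18 / (8·9) = 0.25·K.
e_ss = 1/(1 + K_p) = 2/7 ⇒ 1 + 0.25·K = 3.5 ⇒ K = 10.

10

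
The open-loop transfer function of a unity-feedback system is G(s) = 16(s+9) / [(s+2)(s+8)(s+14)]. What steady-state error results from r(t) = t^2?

G(s) has no factors of s in the denominator, so the system is type 0.
For a type-0 system K_a = 0, so e_ss to a parabolic input is unbounded.

infinity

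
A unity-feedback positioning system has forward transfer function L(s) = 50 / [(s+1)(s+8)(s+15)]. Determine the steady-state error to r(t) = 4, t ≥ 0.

System type = 0 (no poles at s=0).
K_p = lim_{s→0} L(s) = 50 / (1·8·15) = 5/12.
e_ss = 4/(1 + K_p) = 4/(17/12) = 48/17.

48/17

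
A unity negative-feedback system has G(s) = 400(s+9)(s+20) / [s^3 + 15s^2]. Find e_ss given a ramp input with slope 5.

0

Factoring s^2 from the denominator leaves a polynomial with constant term 15, so the system is type 2.
A type-2 system has K_v = ∞, so it tracks a ramp input with zero steady-state error.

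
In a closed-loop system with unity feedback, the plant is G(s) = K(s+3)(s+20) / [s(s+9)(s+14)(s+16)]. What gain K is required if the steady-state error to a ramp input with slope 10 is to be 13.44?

25

System type = 1 (one pole at s=0).
K_v = lim_{s→0} s·G(s) = K·3·20 / (9·14·16) = (5/168)·K.
e_ss = 10/K_v = 13.44 ⇒ K_v = 125/168 ⇒ K = (125/168)/(5/168) = 25.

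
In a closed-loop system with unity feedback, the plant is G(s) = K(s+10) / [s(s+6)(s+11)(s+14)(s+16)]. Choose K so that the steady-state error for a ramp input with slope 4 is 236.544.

System type = 1 (one pole at s=0).
K_v = lim_{s→0} s·G(s) = K·10 / (6·11·14·16) = (5/7392)·K.
e_ss = 4/K_v = 236.544 ⇒ K_v = 125/7392 ⇒ K = (125/7392)/(5/7392) = 25.

25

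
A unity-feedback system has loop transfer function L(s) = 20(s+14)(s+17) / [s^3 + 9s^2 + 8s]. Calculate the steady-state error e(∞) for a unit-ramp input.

1/595

Factoring s from the denominator leaves a polynomial with constant term 8, so the system is type 1.
K_v = lim_{s→0} s·L(s) = 20·14·17 / 8 = 595.
e_ss = 1/K_v = 1/595.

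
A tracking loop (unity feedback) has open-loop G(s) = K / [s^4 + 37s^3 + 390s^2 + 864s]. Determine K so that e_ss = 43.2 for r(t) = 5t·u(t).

The denominator has no term below 864s — 1 pole at s=0, type 1.
K_v = lim_{s→0} s·G(s) = K / 864 = (1/864)·K.
e_ss = 5/K_v = 43.2 ⇒ K_v = 25/216 ⇒ K = (25/216)/(1/864) = 100.

100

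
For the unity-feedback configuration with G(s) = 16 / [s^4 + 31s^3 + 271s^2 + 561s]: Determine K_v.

16/561

The denominator has no term below 561s — 1 pole at s=0, type 1.
K_v = lim_{s→0} s·G(s) = 16 / 561 = 16/561.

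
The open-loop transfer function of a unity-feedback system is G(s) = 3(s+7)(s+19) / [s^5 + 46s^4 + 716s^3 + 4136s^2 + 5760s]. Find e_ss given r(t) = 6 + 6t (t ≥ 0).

11520/133

Lowest-order denominator term is 5760s, so the open loop has 1 pole at the origin → type 1 system. Treating each term separately:
  • 6: tracked with zero error.
  • 6t: e_ss = 6/K_v with K_v=133/1920 → 11520/133.
Total e_ss = 11520/133.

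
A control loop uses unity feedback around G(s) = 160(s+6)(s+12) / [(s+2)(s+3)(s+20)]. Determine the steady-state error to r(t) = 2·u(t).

No free integrators in G(s): this is a type 0 system.
K_p = lim_{s→0} G(s) = 160·6·12 / (2·3·20) = 96.
e_ss = 2/(1 + K_p) = 2/97.

2/97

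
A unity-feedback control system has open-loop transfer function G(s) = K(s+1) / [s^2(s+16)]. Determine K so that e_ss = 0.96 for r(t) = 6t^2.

G(s) has two factors of s in the denominator, so the system is type 2.
K_a = lim_{s→0} s^2·G(s) = K·1 / (16) = 0.0625·K.
e_ss = 12/K_a = 0.96 ⇒ K_a = 12.5 ⇒ K = 12.5/0.0625 = 200.

200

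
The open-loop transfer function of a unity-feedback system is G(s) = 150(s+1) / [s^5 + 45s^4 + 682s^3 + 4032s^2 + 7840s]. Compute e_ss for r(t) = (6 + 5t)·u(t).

The denominator has no term below 7840s — 1 pole at s=0, type 1. By superposition:
  • 6: tracked with zero error.
  • 5t: e_ss = 5/K_v with K_v=15/784 → 784/3.
Total e_ss = 784/3.

784/3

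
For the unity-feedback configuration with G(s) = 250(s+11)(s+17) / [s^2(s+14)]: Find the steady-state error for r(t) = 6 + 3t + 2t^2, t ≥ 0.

G(s) has two factors of s in the denominator, so the system is type 2. By superposition:
  • 6: tracked with zero error.
  • 3t: tracked with zero error.
  • 2t^2: e_ss = 4/K_a with K_a=23375/7 → 28/23375.
Total e_ss = 28/23375.

28/23375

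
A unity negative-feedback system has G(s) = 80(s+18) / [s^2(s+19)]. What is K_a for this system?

Two free integrators in G(s): this is a type 2 system.
K_a = lim_{s→0} s^2·G(s) = 80·18 / (19) = 1440/19.

1440/19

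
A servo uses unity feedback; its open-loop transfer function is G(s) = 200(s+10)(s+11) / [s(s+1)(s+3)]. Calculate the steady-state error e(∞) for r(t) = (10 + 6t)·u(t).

System type = 1 (one pole at s=0). Taking each input component in turn:
  • 10: tracked with zero error.
  • 6t: e_ss = 6/K_v with K_v=22000/3 → 9/11000.
Total e_ss = 9/11000.

9/11000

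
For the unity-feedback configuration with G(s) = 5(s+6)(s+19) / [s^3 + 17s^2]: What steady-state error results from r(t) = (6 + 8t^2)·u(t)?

136/285

Lowest-order denominator term is 17s^2, so the open loop has 2 poles at the origin → type 2 system. Taking each input component in turn:
  • 6: tracked with zero error.
  • 8t^2: e_ss = 16/K_a with K_a=570/17 → 136/285.
Total e_ss = 136/285.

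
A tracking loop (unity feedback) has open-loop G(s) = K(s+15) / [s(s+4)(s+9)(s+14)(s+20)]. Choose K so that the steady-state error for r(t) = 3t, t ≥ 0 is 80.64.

System type = 1 (one pole at s=0).
K_v = lim_{s→0} s·G(s) = K·15 / (4·9·14·20) = (1/672)·K.
e_ss = 3/K_v = 80.64 ⇒ K_v = 25/672 ⇒ K = (25/672)/(1/672) = 25.

25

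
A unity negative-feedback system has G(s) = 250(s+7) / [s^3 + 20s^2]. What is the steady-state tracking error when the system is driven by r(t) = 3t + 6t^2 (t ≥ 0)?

The denominator has no term below 20s^2 — 2 poles at s=0, type 2. Taking each input component in turn:
  • 3t: tracked with zero error.
  • 6t^2: e_ss = 12/K_a with K_a=87.5 → 24/175.
Total e_ss = 24/175.

24/175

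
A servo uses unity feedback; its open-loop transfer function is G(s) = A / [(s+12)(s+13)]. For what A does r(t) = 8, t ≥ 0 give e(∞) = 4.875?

100

System type = 0 (no poles at s=0).
K_p = lim_{s→0} G(s) = A / (12·13) = (1/156)·A.
e_ss = 8/(1 + K_p) = 4.875 ⇒ 1 + (1/156)·A = 64/39 ⇒ A = 100.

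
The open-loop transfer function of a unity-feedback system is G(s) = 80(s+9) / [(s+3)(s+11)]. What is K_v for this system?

No free integrators in G(s): this is a type 0 system.
K_v = lim_{s→0} s·G(s) = 0 (the extra factor of s kills the finite limit).

0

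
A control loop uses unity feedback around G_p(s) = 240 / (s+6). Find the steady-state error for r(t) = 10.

10/41

System type = 0 (no poles at s=0).
K_p = lim_{s→0} G_p(s) = 240 / (6) = 40.
e_ss = 10/(1 + K_p) = 10/41.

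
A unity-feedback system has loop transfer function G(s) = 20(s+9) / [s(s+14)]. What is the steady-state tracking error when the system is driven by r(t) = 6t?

The open loop has one pole at the origin → type 1 system.
K_v = lim_{s→0} s·G(s) = 20·9 / (14) = 90/7.
e_ss = 6/K_v = 6/(90/7) = 7/15.

7/15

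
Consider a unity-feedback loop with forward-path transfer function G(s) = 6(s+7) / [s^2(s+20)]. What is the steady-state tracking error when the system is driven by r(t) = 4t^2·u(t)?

Two free integrators in G(s): this is a type 2 system.
K_a = lim_{s→0} s^2·G(s) = 6·7 / (20) = 2.1.
r(t) = 4t^2 gives R(s) = 8/s^3.
e_ss = 8/K_a = 8/2.1 = 80/21.

80/21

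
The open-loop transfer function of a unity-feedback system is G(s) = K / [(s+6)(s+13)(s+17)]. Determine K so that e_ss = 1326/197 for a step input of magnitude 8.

250

System type = 0 (no poles at s=0).
K_p = lim_{s→0} G(s) = K / (6·13·17) = (1/1326)·K.
e_ss = 8/(1 + K_p) = 1326/197 ⇒ 1 + (1/1326)·K = 788/663 ⇒ K = 250.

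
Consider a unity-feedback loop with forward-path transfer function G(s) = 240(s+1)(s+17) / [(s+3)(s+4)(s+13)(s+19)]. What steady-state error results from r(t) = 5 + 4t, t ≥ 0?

G(s) has no factors of s in the denominator, so the system is type 0. By superposition:
  • 5: e_ss = 5/(1+K_p) with K_p=340/247 → 1235/587.
  • 4t: a type-0 system cannot track it, e_ss → ∞.
The unbounded component dominates.

infinity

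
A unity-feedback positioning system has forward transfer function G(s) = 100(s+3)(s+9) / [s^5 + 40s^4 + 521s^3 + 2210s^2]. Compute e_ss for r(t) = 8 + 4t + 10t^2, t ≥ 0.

442/27

The denominator has no term below 2210s^2 — 2 poles at s=0, type 2. Treating each term separately:
  • 8: tracked with zero error.
  • 4t: tracked with zero error.
  • 10t^2: e_ss = 20/K_a with K_a=270/221 → 442/27.
Total e_ss = 442/27.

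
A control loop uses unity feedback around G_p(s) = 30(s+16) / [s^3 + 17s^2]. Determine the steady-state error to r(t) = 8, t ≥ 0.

Lowest-order denominator term is 17s^2, so the open loop has 2 poles at the origin → type 2 system.
A type-2 system has K_p = ∞, so it tracks a step input with zero steady-state error.

0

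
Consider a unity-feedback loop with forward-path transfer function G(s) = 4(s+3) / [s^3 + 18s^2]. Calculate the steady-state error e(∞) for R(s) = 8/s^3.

The denominator has no term below 18s^2 — 2 poles at s=0, type 2.
K_a = lim_{s→0} s^2·G(s) = 4·3 / 18 = 2/3.
r(t) = 4t^2 gives R(s) = 8/s^3.
e_ss = 8/K_a = 8/(2/3) = 12.

12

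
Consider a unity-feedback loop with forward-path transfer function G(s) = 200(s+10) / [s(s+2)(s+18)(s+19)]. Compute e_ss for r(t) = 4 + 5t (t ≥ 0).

1.71

G(s) has one factor of s in the denominator, so the system is type 1. By superposition:
  • 4: tracked with zero error.
  • 5t: e_ss = 5/K_v with K_v=500/171 → 1.71.
Total e_ss = 1.71.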